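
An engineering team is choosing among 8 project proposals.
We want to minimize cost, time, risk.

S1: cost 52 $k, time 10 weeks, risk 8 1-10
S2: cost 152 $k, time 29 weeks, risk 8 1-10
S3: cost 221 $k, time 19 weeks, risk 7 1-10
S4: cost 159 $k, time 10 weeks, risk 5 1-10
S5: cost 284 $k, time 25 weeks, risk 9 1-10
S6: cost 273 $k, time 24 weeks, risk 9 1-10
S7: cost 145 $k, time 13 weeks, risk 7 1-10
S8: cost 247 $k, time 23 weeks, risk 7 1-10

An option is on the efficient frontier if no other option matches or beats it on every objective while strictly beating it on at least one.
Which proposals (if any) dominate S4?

S1: worse on risk (8 vs 5).
S2: worse on time (29 vs 10).
S3: worse on cost (221 vs 159).
S5: worse on cost (284 vs 159).
S6: worse on cost (273 vs 159).
S7: worse on time (13 vs 10).
S8: worse on cost (247 vs 159).
No option dominates S4.

none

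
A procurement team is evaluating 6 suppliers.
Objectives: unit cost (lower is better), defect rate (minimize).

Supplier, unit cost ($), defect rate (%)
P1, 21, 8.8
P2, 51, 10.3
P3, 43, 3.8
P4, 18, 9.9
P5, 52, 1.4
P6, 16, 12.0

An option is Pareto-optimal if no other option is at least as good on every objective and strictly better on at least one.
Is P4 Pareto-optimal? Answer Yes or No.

Yes

P1: worse on unit cost (21 vs 18).
P2: worse on unit cost (51 vs 18).
P3: worse on unit cost (43 vs 18).
P5: worse on unit cost (52 vs 18).
P6: worse on defect rate (12.0 vs 9.9).
No option is at least as good as P4 on every objective and strictly better on one.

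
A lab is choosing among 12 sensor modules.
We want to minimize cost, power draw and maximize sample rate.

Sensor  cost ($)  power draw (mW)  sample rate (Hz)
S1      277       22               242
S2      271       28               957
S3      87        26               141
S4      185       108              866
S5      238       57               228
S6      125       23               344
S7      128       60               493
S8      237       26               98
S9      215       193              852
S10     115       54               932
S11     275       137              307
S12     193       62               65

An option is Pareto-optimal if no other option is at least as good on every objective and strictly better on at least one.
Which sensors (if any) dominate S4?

S10: cost 115≤185, power draw 54≤108, sample rate 932≥866 — dominates S4.
Others (S1, S2, S3, S5, S6, S7, S8, S9, S11, S12) are each worse than S4 on at least one objective.

S10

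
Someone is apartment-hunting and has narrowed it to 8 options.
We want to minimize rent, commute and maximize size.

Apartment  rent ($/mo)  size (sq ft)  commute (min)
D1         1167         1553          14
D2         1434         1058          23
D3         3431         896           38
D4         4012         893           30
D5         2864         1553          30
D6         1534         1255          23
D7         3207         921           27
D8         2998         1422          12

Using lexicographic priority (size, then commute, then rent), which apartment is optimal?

First maximize size: best is 1553, kept {D1, D5}.
Then minimize commute: best is 14, kept {D1}.

D1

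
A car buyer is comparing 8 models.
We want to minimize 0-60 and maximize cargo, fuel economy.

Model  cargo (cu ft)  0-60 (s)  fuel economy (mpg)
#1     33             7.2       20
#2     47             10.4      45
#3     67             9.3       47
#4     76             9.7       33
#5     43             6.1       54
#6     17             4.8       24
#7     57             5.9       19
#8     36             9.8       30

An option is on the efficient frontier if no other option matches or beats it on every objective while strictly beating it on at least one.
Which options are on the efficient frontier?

#1: dominated by #5 (cargo 43≥33, 0-60 6.1≤7.2, fuel economy 54≥20).
#2: dominated by #3 (cargo 67≥47, 0-60 9.3≤10.4, fuel economy 47≥45).
#3: not dominated.
#4: not dominated (best cargo).
#5: not dominated (best fuel economy).
#6: not dominated (best 0-60).
#7: not dominated.
#8: dominated by #3 (cargo 67≥36, 0-60 9.3≤9.8, fuel economy 47≥30).

#3, #4, #5, #6, #7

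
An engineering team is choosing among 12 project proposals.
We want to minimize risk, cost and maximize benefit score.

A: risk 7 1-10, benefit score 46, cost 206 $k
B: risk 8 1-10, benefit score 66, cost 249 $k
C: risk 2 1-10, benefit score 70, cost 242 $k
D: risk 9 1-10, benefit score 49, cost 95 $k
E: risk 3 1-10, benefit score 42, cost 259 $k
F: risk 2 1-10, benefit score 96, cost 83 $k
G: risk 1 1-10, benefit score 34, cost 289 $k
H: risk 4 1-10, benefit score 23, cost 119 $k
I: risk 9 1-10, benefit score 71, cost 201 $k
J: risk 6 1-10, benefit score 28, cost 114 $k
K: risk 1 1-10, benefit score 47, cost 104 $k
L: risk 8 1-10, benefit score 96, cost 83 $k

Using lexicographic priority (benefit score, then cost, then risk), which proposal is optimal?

F

First maximize benefit score: best is 96, kept {F, L}.
Then minimize cost: best is 83, kept {F, L}.
Then minimize risk: best is 2, kept {F}.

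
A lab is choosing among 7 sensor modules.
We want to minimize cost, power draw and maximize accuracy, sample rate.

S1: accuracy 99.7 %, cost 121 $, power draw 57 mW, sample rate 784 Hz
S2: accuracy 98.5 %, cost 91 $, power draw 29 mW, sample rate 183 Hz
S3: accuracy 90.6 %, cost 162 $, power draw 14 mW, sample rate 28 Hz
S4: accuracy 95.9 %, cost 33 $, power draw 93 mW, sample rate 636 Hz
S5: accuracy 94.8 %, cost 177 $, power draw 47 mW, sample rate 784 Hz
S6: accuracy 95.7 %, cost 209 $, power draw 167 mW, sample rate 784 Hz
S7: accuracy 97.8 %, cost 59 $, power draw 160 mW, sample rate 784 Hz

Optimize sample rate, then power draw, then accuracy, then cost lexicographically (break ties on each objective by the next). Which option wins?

S5

First maximize sample rate: best is 784, kept {S1, S5, S6, S7}.
Then minimize power draw: best is 47, kept {S5}.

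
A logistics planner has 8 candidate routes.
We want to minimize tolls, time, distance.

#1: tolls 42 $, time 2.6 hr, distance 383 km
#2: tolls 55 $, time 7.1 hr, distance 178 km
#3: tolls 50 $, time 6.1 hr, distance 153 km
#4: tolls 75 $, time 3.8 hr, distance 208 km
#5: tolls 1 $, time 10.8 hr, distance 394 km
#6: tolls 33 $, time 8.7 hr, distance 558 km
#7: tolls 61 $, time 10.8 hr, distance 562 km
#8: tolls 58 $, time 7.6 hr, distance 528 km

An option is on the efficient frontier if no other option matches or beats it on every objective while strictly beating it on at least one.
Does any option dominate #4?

No

#1: worse on distance (383 vs 208).
#2: worse on time (7.1 vs 3.8).
#3: worse on time (6.1 vs 3.8).
#5: worse on time (10.8 vs 3.8).
#6: worse on time (8.7 vs 3.8).
#7: worse on time (10.8 vs 3.8).
#8: worse on time (7.6 vs 3.8).
No option is at least as good as #4 on every objective and strictly better on one.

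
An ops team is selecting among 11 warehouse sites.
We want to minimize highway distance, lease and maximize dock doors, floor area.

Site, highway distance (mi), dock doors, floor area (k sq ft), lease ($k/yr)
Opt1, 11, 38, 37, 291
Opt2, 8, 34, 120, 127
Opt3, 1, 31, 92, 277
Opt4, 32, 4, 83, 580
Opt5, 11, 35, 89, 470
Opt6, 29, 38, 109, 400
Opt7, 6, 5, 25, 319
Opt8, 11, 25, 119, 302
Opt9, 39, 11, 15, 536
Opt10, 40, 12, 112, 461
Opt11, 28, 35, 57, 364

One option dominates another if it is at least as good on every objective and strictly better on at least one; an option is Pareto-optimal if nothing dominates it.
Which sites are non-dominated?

Opt1: not dominated.
Opt2: not dominated (best floor area).
Opt3: not dominated (best highway distance).
Opt4: dominated by Opt2 (highway distance 8≤32, dock doors 34≥4, floor area 120≥83, lease 127≤580).
Opt5: not dominated.
Opt6: not dominated.
Opt7: dominated by Opt3 (highway distance 1≤6, dock doors 31≥5, floor area 92≥25, lease 277≤319).
Opt8: dominated by Opt2 (highway distance 8≤11, dock doors 34≥25, floor area 120≥119, lease 127≤302).
Opt9: dominated by Opt1 (highway distance 11≤39, dock doors 38≥11, floor area 37≥15, lease 291≤536).
Opt10: dominated by Opt2 (highway distance 8≤40, dock doors 34≥12, floor area 120≥112, lease 127≤461).
Opt11: not dominated.

Opt1, Opt2, Opt3, Opt5, Opt6, Opt11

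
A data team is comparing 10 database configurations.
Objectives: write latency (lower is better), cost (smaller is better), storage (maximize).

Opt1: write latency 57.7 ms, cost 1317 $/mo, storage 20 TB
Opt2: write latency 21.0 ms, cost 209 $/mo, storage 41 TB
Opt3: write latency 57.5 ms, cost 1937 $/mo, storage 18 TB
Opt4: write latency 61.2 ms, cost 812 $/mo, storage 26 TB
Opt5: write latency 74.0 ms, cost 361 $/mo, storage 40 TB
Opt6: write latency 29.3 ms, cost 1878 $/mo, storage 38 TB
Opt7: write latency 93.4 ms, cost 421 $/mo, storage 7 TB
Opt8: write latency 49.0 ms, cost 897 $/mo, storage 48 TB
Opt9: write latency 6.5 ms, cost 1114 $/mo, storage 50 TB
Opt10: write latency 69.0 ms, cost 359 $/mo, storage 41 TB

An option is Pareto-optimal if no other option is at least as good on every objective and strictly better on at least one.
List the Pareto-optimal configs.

Opt1: dominated by Opt2 (write latency 21.0≤57.7, cost 209≤1317, storage 41≥20).
Opt2: not dominated (best cost).
Opt3: dominated by Opt2 (write latency 21.0≤57.5, cost 209≤1937, storage 41≥18).
Opt4: dominated by Opt2 (write latency 21.0≤61.2, cost 209≤812, storage 41≥26).
Opt5: dominated by Opt2 (write latency 21.0≤74.0, cost 209≤361, storage 41≥40).
Opt6: dominated by Opt2 (write latency 21.0≤29.3, cost 209≤1878, storage 41≥38).
Opt7: dominated by Opt2 (write latency 21.0≤93.4, cost 209≤421, storage 41≥7).
Opt8: not dominated.
Opt9: not dominated (best write latency).
Opt10: dominated by Opt2 (write latency 21.0≤69.0, cost 209≤359, storage 41≥41).

Opt2, Opt8, Opt9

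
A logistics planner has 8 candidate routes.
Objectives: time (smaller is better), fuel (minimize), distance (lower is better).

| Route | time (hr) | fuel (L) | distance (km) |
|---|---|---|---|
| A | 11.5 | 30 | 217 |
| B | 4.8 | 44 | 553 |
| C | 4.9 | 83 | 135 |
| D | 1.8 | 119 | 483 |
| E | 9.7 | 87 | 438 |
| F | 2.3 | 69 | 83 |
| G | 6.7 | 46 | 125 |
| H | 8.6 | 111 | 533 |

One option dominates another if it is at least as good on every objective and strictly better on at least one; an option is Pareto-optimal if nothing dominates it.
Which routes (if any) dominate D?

none

A: worse on time (11.5 vs 1.8).
B: worse on time (4.8 vs 1.8).
C: worse on time (4.9 vs 1.8).
E: worse on time (9.7 vs 1.8).
F: worse on time (2.3 vs 1.8).
G: worse on time (6.7 vs 1.8).
H: worse on time (8.6 vs 1.8).
No option dominates D.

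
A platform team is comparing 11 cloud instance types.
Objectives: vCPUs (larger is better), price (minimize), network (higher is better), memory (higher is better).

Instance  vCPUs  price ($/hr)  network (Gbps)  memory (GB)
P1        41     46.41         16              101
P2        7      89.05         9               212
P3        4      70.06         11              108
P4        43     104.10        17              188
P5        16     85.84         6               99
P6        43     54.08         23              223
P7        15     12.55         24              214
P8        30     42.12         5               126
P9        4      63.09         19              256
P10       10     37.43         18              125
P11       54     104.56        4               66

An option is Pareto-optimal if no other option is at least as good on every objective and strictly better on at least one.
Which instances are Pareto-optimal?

P1: not dominated.
P2: dominated by P6 (vCPUs 43≥7, price 54.08≤89.05, network 23≥9, memory 223≥212).
P3: dominated by P6 (vCPUs 43≥4, price 54.08≤70.06, network 23≥11, memory 223≥108).
P4: dominated by P6 (vCPUs 43≥43, price 54.08≤104.10, network 23≥17, memory 223≥188).
P5: dominated by P1 (vCPUs 41≥16, price 46.41≤85.84, network 16≥6, memory 101≥99).
P6: not dominated.
P7: not dominated (best price).
P8: not dominated.
P9: not dominated (best memory).
P10: dominated by P7 (vCPUs 15≥10, price 12.55≤37.43, network 24≥18, memory 214≥125).
P11: not dominated (best vCPUs).

P1, P6, P7, P8, P9, P11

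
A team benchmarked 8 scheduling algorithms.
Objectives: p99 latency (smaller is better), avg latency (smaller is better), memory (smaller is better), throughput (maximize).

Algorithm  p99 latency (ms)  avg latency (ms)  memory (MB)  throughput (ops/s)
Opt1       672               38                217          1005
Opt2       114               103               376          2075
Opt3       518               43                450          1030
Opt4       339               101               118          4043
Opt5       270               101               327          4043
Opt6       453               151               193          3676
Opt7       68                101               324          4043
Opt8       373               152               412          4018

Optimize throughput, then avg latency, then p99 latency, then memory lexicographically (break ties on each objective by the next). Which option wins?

Opt7

First maximize throughput: best is 4043, kept {Opt4, Opt5, Opt7}.
Then minimize avg latency: best is 101, kept {Opt4, Opt5, Opt7}.
Then minimize p99 latency: best is 68, kept {Opt7}.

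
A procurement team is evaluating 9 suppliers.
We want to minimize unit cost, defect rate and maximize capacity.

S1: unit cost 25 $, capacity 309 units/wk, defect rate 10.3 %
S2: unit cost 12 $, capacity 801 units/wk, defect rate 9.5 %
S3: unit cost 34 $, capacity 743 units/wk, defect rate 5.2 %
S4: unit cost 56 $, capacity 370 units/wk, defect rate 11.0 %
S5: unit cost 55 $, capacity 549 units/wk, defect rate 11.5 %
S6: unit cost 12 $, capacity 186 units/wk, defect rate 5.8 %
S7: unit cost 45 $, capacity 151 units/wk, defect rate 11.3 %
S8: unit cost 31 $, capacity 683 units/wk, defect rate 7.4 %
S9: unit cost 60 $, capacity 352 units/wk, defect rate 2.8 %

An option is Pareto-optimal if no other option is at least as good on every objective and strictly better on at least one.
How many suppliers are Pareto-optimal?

5

S1: dominated by S2 (unit cost 12≤25, capacity 801≥309, defect rate 9.5≤10.3).
S2: not dominated (best capacity).
S3: not dominated.
S4: dominated by S2 (unit cost 12≤56, capacity 801≥370, defect rate 9.5≤11.0).
S5: dominated by S2 (unit cost 12≤55, capacity 801≥549, defect rate 9.5≤11.5).
S6: not dominated.
S7: dominated by S1 (unit cost 25≤45, capacity 309≥151, defect rate 10.3≤11.3).
S8: not dominated.
S9: not dominated (best defect rate).
Pareto-optimal: S2, S3, S6, S8, S9 → 5.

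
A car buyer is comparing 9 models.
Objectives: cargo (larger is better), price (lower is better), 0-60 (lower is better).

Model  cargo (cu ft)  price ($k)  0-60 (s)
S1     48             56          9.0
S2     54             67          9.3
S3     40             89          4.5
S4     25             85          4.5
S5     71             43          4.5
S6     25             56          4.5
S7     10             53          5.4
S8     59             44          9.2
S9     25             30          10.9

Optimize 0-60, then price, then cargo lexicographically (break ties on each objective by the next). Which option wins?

First minimize 0-60: best is 4.5, kept {S3, S4, S5, S6}.
Then minimize price: best is 43, kept {S5}.

S5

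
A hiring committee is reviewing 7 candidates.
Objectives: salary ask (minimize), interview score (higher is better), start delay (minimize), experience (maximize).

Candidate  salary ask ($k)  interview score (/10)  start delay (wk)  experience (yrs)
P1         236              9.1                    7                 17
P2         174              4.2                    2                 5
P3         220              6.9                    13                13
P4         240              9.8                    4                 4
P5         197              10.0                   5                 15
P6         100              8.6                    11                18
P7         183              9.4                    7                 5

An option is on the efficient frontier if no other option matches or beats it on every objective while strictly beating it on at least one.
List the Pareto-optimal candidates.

P1, P2, P4, P5, P6, P7

P1: not dominated.
P2: not dominated (best start delay).
P3: dominated by P5 (salary ask 197≤220, interview score 10.0≥6.9, start delay 5≤13, experience 15≥13).
P4: not dominated.
P5: not dominated (best interview score).
P6: not dominated (best salary ask).
P7: not dominated.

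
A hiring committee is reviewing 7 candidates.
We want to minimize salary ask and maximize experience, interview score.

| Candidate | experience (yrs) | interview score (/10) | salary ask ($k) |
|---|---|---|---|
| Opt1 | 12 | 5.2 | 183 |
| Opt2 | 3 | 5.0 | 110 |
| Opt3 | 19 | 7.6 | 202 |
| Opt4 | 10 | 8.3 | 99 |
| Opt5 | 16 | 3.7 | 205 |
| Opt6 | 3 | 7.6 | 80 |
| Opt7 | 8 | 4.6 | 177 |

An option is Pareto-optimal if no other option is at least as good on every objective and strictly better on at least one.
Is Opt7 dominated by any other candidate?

Yes

Opt4 vs Opt7: experience 10≥8, interview score 8.3≥4.6, salary ask 99≤177 — Opt4 is at least as good on every objective and strictly better on at least one, so Opt4 dominates Opt7.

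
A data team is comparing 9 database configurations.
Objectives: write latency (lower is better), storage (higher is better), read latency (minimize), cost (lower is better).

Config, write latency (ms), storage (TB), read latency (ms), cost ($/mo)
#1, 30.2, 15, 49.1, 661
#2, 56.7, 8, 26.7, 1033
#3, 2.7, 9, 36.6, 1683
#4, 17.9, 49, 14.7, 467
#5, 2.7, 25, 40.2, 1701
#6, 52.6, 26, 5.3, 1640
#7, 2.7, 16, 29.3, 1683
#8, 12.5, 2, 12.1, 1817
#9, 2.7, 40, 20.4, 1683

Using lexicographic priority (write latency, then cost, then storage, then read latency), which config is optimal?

First minimize write latency: best is 2.7, kept {#3, #5, #7, #9}.
Then minimize cost: best is 1683, kept {#3, #7, #9}.
Then maximize storage: best is 40, kept {#9}.

#9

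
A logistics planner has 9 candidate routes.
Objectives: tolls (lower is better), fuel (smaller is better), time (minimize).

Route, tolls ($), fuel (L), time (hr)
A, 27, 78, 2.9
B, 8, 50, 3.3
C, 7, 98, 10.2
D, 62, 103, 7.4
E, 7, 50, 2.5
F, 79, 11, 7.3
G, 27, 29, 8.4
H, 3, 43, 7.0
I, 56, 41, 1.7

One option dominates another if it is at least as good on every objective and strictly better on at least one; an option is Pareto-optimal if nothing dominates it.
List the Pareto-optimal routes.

A: dominated by E (tolls 7≤27, fuel 50≤78, time 2.5≤2.9).
B: dominated by E (tolls 7≤8, fuel 50≤50, time 2.5≤3.3).
C: dominated by E (tolls 7≤7, fuel 50≤98, time 2.5≤10.2).
D: dominated by A (tolls 27≤62, fuel 78≤103, time 2.9≤7.4).
E: not dominated.
F: not dominated (best fuel).
G: not dominated.
H: not dominated (best tolls).
I: not dominated (best time).

E, F, G, H, I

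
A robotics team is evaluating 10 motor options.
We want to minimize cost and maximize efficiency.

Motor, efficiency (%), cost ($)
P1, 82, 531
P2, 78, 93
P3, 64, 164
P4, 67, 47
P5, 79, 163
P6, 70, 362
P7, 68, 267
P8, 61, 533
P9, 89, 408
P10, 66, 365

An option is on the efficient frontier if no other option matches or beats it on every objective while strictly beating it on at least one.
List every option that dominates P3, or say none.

P2, P4, P5

P2: efficiency 78≥64, cost 93≤164 — dominates P3.
P4: efficiency 67≥64, cost 47≤164 — dominates P3.
P5: efficiency 79≥64, cost 163≤164 — dominates P3.
Others (P1, P6, P7, P8, P9, P10) are each worse than P3 on at least one objective.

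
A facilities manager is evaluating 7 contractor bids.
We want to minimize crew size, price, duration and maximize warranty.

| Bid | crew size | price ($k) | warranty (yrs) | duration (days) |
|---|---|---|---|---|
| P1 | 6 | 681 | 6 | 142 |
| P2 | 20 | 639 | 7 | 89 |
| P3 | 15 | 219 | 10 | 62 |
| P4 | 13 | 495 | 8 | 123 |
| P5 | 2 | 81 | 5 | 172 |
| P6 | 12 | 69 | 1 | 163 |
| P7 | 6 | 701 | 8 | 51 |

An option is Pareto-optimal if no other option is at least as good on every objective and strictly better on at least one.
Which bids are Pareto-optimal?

P1: not dominated.
P2: dominated by P3 (crew size 15≤20, price 219≤639, warranty 10≥7, duration 62≤89).
P3: not dominated (best warranty).
P4: not dominated.
P5: not dominated (best crew size).
P6: not dominated (best price).
P7: not dominated (best duration).

P1, P3, P4, P5, P6, P7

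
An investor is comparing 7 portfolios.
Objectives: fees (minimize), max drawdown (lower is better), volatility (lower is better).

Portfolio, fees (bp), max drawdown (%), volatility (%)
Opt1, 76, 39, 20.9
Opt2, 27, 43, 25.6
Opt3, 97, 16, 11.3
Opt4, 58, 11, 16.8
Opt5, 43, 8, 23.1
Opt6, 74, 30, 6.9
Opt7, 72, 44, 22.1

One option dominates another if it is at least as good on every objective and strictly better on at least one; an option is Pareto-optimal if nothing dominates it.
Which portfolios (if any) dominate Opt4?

Opt1: worse on fees (76 vs 58).
Opt2: worse on max drawdown (43 vs 11).
Opt3: worse on fees (97 vs 58).
Opt5: worse on volatility (23.1 vs 16.8).
Opt6: worse on fees (74 vs 58).
Opt7: worse on fees (72 vs 58).
No option dominates Opt4.

none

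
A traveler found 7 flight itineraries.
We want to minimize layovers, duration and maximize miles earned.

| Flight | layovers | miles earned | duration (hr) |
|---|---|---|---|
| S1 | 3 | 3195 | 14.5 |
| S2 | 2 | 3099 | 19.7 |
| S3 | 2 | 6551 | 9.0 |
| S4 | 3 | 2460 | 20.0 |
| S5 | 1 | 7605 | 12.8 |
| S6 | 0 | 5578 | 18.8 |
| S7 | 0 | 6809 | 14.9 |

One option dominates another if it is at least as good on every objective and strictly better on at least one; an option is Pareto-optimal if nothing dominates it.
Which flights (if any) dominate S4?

S1, S2, S3, S5, S6, S7

S1: layovers 3≤3, miles earned 3195≥2460, duration 14.5≤20.0 — dominates S4.
S2: layovers 2≤3, miles earned 3099≥2460, duration 19.7≤20.0 — dominates S4.
S3: layovers 2≤3, miles earned 6551≥2460, duration 9.0≤20.0 — dominates S4.
S5: layovers 1≤3, miles earned 7605≥2460, duration 12.8≤20.0 — dominates S4.
S6: layovers 0≤3, miles earned 5578≥2460, duration 18.8≤20.0 — dominates S4.
S7: layovers 0≤3, miles earned 6809≥2460, duration 14.9≤20.0 — dominates S4.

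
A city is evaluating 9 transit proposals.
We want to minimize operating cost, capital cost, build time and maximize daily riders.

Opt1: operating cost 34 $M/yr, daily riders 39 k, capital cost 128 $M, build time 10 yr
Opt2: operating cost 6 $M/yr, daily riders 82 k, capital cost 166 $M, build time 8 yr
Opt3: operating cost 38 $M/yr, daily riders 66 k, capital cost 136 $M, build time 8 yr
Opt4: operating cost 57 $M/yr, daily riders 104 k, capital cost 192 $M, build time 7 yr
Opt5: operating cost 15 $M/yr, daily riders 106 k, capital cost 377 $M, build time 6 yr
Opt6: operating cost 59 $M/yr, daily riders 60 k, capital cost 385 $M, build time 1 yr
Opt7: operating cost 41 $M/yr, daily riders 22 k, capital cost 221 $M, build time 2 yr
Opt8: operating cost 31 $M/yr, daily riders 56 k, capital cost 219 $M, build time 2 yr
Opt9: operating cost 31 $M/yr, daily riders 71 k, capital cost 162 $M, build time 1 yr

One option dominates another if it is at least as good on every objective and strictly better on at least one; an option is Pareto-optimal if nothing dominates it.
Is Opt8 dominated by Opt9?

Yes

Opt9 vs Opt8: operating cost 31≤31, daily riders 71≥56, capital cost 162≤219, build time 1≤2 — Opt9 is at least as good on every objective with at least one strict improvement.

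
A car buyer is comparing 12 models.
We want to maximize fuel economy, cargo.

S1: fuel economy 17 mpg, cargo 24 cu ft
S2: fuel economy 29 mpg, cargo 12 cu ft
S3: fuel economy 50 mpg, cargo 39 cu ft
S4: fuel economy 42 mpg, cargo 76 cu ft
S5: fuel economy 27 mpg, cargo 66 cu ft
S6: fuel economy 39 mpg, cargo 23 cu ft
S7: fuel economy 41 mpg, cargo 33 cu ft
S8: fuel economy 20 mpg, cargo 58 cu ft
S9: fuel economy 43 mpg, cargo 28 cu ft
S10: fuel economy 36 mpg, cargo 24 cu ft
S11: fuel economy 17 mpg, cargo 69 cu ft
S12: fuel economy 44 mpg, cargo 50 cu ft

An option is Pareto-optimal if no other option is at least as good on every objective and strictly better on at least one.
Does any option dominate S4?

S1: worse on fuel economy (17 vs 42).
S2: worse on fuel economy (29 vs 42).
S3: worse on cargo (39 vs 76).
S5: worse on fuel economy (27 vs 42).
S6: worse on fuel economy (39 vs 42).
S7: worse on fuel economy (41 vs 42).
S8: worse on fuel economy (20 vs 42).
S9: worse on cargo (28 vs 76).
S10: worse on fuel economy (36 vs 42).
S11: worse on fuel economy (17 vs 42).
S12: worse on cargo (50 vs 76).
No option is at least as good as S4 on every objective and strictly better on one.

No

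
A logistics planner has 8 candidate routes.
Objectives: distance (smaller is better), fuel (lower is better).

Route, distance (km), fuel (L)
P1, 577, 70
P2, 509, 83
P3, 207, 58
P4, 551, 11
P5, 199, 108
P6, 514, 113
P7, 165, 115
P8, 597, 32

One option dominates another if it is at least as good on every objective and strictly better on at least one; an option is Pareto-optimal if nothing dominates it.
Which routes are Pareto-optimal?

P3, P4, P5, P7

P1: dominated by P3 (distance 207≤577, fuel 58≤70).
P2: dominated by P3 (distance 207≤509, fuel 58≤83).
P3: not dominated.
P4: not dominated (best fuel).
P5: not dominated.
P6: dominated by P2 (distance 509≤514, fuel 83≤113).
P7: not dominated (best distance).
P8: dominated by P4 (distance 551≤597, fuel 11≤32).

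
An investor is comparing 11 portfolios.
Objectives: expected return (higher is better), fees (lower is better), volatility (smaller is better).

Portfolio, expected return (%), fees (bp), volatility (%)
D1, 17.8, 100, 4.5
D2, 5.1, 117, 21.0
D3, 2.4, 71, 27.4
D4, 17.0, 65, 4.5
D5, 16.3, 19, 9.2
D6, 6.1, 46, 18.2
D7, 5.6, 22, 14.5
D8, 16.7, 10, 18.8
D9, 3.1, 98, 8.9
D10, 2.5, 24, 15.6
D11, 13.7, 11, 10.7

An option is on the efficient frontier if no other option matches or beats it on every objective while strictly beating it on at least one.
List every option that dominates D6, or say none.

D5, D11

D5: expected return 16.3≥6.1, fees 19≤46, volatility 9.2≤18.2 — dominates D6.
D11: expected return 13.7≥6.1, fees 11≤46, volatility 10.7≤18.2 — dominates D6.
Others (D1, D2, D3, D4, D7, D8, D9, D10) are each worse than D6 on at least one objective.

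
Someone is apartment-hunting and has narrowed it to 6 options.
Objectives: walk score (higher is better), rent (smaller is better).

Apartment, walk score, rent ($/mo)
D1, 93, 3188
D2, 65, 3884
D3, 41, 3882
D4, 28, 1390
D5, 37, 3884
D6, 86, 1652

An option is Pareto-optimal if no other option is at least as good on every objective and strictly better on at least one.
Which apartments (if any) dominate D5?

D1, D2, D3, D6

D1: walk score 93≥37, rent 3188≤3884 — dominates D5.
D2: walk score 65≥37, rent 3884≤3884 — dominates D5.
D3: walk score 41≥37, rent 3882≤3884 — dominates D5.
D6: walk score 86≥37, rent 1652≤3884 — dominates D5.
Others (D4) are each worse than D5 on at least one objective.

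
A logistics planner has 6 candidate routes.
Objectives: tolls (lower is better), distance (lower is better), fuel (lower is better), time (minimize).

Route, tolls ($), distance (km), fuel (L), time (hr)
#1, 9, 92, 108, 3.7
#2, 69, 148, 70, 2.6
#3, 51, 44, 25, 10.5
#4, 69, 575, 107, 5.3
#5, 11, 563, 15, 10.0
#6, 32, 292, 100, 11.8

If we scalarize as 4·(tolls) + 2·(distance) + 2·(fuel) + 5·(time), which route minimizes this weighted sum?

#1: 4·9 + 2·92 + 2·108 + 5·3.7 = 454.5
#2: 4·69 + 2·148 + 2·70 + 5·2.6 = 725.0
#3: 4·51 + 2·44 + 2·25 + 5·10.5 = 394.5
#4: 4·69 + 2·575 + 2·107 + 5·5.3 = 1666.5
#5: 4·11 + 2·563 + 2·15 + 5·10.0 = 1250.0
#6: 4·32 + 2·292 + 2·100 + 5·11.8 = 971.0
Lowest: #3 at 394.5.

#3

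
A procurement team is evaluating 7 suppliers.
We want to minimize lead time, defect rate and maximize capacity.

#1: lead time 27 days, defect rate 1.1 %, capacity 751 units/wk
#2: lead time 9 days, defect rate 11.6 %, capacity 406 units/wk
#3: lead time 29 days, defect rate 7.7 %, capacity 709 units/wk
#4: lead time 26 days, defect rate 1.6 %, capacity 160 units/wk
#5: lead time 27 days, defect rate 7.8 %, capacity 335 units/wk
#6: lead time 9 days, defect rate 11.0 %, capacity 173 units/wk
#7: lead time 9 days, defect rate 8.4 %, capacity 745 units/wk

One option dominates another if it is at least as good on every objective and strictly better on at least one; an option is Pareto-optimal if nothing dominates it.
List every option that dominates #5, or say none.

#1

#1: lead time 27≤27, defect rate 1.1≤7.8, capacity 751≥335 — dominates #5.
Others (#2, #3, #4, #6, #7) are each worse than #5 on at least one objective.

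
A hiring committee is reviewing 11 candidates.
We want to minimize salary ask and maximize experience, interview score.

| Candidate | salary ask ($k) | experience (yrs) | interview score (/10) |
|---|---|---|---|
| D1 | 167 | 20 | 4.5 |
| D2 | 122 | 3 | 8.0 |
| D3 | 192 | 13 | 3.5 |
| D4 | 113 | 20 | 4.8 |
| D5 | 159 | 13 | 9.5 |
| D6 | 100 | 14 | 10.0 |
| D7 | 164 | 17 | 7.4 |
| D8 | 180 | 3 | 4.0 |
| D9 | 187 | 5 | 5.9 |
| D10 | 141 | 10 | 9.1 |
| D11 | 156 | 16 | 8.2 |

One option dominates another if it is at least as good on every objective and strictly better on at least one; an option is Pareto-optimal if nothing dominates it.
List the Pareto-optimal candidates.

D4, D6, D7, D11

D1: dominated by D4 (salary ask 113≤167, experience 20≥20, interview score 4.8≥4.5).
D2: dominated by D6 (salary ask 100≤122, experience 14≥3, interview score 10.0≥8.0).
D3: dominated by D1 (salary ask 167≤192, experience 20≥13, interview score 4.5≥3.5).
D4: not dominated.
D5: dominated by D6 (salary ask 100≤159, experience 14≥13, interview score 10.0≥9.5).
D6: not dominated (best salary ask).
D7: not dominated.
D8: dominated by D1 (salary ask 167≤180, experience 20≥3, interview score 4.5≥4.0).
D9: dominated by D5 (salary ask 159≤187, experience 13≥5, interview score 9.5≥5.9).
D10: dominated by D6 (salary ask 100≤141, experience 14≥10, interview score 10.0≥9.1).
D11: not dominated.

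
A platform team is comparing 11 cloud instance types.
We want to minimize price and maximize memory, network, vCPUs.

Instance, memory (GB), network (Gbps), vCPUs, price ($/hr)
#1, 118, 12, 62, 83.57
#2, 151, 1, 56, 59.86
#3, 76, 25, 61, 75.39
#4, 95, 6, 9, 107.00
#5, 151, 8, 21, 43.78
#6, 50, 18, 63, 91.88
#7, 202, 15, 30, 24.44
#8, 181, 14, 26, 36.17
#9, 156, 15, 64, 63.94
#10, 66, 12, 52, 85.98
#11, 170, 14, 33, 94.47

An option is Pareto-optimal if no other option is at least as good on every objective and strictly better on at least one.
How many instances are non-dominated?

6

#1: dominated by #9 (memory 156≥118, network 15≥12, vCPUs 64≥62, price 63.94≤83.57).
#2: not dominated.
#3: not dominated (best network).
#4: dominated by #1 (memory 118≥95, network 12≥6, vCPUs 62≥9, price 83.57≤107.00).
#5: dominated by #7 (memory 202≥151, network 15≥8, vCPUs 30≥21, price 24.44≤43.78).
#6: not dominated.
#7: not dominated (best memory).
#8: dominated by #7 (memory 202≥181, network 15≥14, vCPUs 30≥26, price 24.44≤36.17).
#9: not dominated (best vCPUs).
#10: dominated by #1 (memory 118≥66, network 12≥12, vCPUs 62≥52, price 83.57≤85.98).
#11: not dominated.
Pareto-optimal: #2, #3, #6, #7, #9, #11 → 6.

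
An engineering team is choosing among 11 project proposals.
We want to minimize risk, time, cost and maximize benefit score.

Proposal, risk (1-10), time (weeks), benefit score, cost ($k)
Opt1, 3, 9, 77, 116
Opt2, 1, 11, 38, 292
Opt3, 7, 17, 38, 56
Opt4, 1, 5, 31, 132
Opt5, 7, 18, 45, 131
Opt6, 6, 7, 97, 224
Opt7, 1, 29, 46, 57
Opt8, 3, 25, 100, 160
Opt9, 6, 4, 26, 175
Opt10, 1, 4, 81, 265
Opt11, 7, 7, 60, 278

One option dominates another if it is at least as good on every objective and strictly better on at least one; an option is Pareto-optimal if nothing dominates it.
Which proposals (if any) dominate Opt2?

Opt10: risk 1≤1, time 4≤11, benefit score 81≥38, cost 265≤292 — dominates Opt2.
Others (Opt1, Opt3, Opt4, Opt5, Opt6, Opt7, Opt8, Opt9, Opt11) are each worse than Opt2 on at least one objective.

Opt10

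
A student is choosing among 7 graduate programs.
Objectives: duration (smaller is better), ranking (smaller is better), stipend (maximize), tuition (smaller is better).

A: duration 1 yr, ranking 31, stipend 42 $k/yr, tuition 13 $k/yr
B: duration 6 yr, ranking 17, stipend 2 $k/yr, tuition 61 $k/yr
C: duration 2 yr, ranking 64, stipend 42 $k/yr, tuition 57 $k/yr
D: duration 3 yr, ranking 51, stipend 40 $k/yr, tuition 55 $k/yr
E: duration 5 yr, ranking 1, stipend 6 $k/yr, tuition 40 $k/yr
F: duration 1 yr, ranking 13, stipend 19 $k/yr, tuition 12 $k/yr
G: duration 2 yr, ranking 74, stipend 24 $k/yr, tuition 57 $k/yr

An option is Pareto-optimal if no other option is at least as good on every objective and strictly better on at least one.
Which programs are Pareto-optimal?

A, E, F

A: not dominated.
B: dominated by E (duration 5≤6, ranking 1≤17, stipend 6≥2, tuition 40≤61).
C: dominated by A (duration 1≤2, ranking 31≤64, stipend 42≥42, tuition 13≤57).
D: dominated by A (duration 1≤3, ranking 31≤51, stipend 42≥40, tuition 13≤55).
E: not dominated (best ranking).
F: not dominated (best tuition).
G: dominated by A (duration 1≤2, ranking 31≤74, stipend 42≥24, tuition 13≤57).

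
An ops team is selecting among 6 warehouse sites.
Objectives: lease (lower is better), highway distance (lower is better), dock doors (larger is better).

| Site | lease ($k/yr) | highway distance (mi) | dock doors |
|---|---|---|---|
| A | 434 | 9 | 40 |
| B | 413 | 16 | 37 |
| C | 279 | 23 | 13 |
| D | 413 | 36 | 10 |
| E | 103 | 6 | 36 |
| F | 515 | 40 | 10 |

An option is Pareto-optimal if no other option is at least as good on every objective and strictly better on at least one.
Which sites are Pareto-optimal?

A: not dominated (best dock doors).
B: not dominated.
C: dominated by E (lease 103≤279, highway distance 6≤23, dock doors 36≥13).
D: dominated by B (lease 413≤413, highway distance 16≤36, dock doors 37≥10).
E: not dominated (best lease).
F: dominated by A (lease 434≤515, highway distance 9≤40, dock doors 40≥10).

A, B, E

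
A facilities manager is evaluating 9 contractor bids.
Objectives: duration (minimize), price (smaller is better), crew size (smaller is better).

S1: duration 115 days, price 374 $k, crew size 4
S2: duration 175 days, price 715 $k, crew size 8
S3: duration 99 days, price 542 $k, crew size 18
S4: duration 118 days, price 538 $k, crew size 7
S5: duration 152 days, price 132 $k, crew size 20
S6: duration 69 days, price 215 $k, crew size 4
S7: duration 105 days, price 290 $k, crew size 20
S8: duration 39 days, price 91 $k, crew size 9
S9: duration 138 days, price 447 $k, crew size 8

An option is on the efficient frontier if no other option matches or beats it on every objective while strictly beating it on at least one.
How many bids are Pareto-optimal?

S1: dominated by S6 (duration 69≤115, price 215≤374, crew size 4≤4).
S2: dominated by S1 (duration 115≤175, price 374≤715, crew size 4≤8).
S3: dominated by S6 (duration 69≤99, price 215≤542, crew size 4≤18).
S4: dominated by S1 (duration 115≤118, price 374≤538, crew size 4≤7).
S5: dominated by S8 (duration 39≤152, price 91≤132, crew size 9≤20).
S6: not dominated.
S7: dominated by S6 (duration 69≤105, price 215≤290, crew size 4≤20).
S8: not dominated (best duration).
S9: dominated by S1 (duration 115≤138, price 374≤447, crew size 4≤8).
Pareto-optimal: S6, S8 → 2.

2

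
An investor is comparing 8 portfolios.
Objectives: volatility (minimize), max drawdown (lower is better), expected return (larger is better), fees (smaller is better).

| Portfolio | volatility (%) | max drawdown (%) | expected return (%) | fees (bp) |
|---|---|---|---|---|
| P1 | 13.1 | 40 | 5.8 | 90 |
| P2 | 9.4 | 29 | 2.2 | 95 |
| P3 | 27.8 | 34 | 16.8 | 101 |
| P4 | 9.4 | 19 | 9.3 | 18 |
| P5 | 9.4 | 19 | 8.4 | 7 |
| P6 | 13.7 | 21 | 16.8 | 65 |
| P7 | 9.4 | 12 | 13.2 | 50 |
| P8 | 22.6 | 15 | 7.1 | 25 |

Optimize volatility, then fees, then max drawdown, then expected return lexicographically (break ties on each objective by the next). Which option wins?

P5

First minimize volatility: best is 9.4, kept {P2, P4, P5, P7}.
Then minimize fees: best is 7, kept {P5}.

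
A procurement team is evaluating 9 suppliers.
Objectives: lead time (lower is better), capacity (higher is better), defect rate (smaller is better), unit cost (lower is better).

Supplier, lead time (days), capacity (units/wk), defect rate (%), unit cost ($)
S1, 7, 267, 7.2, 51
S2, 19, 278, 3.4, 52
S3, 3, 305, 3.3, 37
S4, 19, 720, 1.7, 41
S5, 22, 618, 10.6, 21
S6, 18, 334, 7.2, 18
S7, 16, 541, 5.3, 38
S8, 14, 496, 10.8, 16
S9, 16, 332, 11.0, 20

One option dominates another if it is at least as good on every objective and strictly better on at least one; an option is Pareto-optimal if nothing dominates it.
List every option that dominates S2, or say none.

S3, S4

S3: lead time 3≤19, capacity 305≥278, defect rate 3.3≤3.4, unit cost 37≤52 — dominates S2.
S4: lead time 19≤19, capacity 720≥278, defect rate 1.7≤3.4, unit cost 41≤52 — dominates S2.
Others (S1, S5, S6, S7, S8, S9) are each worse than S2 on at least one objective.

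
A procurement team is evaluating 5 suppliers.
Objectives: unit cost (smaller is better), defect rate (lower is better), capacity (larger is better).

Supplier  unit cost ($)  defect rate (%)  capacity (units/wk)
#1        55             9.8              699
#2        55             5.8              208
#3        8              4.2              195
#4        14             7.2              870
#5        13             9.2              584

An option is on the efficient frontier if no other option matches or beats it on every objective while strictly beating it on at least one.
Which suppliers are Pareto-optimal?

#1: dominated by #4 (unit cost 14≤55, defect rate 7.2≤9.8, capacity 870≥699).
#2: not dominated.
#3: not dominated (best unit cost).
#4: not dominated (best capacity).
#5: not dominated.

#2, #3, #4, #5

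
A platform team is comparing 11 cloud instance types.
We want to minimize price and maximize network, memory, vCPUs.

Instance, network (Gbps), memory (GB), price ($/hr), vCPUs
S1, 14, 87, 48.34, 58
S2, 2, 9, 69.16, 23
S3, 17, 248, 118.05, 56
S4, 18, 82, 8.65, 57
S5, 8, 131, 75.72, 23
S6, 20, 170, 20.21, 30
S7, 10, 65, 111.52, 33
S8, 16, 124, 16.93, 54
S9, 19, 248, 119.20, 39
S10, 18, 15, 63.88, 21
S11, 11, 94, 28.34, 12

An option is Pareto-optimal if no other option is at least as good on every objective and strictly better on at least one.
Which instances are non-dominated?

S1, S3, S4, S6, S8, S9

S1: not dominated (best vCPUs).
S2: dominated by S1 (network 14≥2, memory 87≥9, price 48.34≤69.16, vCPUs 58≥23).
S3: not dominated.
S4: not dominated (best price).
S5: dominated by S6 (network 20≥8, memory 170≥131, price 20.21≤75.72, vCPUs 30≥23).
S6: not dominated (best network).
S7: dominated by S1 (network 14≥10, memory 87≥65, price 48.34≤111.52, vCPUs 58≥33).
S8: not dominated.
S9: not dominated.
S10: dominated by S4 (network 18≥18, memory 82≥15, price 8.65≤63.88, vCPUs 57≥21).
S11: dominated by S6 (network 20≥11, memory 170≥94, price 20.21≤28.34, vCPUs 30≥12).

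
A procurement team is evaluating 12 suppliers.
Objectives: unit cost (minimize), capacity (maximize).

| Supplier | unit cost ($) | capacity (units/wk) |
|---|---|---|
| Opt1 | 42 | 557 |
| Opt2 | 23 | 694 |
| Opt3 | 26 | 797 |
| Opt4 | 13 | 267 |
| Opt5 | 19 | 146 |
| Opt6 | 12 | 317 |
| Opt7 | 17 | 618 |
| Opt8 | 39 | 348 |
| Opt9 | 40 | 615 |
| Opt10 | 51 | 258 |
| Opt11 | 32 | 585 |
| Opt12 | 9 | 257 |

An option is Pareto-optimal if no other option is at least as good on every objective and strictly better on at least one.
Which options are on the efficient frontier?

Opt1: dominated by Opt2 (unit cost 23≤42, capacity 694≥557).
Opt2: not dominated.
Opt3: not dominated (best capacity).
Opt4: dominated by Opt6 (unit cost 12≤13, capacity 317≥267).
Opt5: dominated by Opt4 (unit cost 13≤19, capacity 267≥146).
Opt6: not dominated.
Opt7: not dominated.
Opt8: dominated by Opt2 (unit cost 23≤39, capacity 694≥348).
Opt9: dominated by Opt2 (unit cost 23≤40, capacity 694≥615).
Opt10: dominated by Opt1 (unit cost 42≤51, capacity 557≥258).
Opt11: dominated by Opt2 (unit cost 23≤32, capacity 694≥585).
Opt12: not dominated (best unit cost).

Opt2, Opt3, Opt6, Opt7, Opt12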